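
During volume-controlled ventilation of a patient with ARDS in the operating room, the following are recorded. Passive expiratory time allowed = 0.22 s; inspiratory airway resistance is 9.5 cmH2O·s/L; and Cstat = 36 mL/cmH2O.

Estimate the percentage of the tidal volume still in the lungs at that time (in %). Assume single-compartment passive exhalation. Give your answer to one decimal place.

52.6

τ = R × C = 9.5 × 36 mL/cmH2O = 9.5 × 0.036 L/cmH2O = 0.342 s.
Passive exhalation: V(t)/V₀ = e^(−t/τ) = e^(−0.22/0.342) = 0.5256.
Fraction remaining = 0.5256 → 52.56%.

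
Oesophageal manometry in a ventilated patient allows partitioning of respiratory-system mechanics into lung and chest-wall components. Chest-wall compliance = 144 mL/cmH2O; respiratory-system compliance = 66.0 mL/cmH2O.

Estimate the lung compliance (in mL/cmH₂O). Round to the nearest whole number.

1/CL = 1/Crs − 1/Ccw.
1/CL = 1/66.0 − 1/144 = 0.008207.
CL = 121.85 mL/cmH2O.

122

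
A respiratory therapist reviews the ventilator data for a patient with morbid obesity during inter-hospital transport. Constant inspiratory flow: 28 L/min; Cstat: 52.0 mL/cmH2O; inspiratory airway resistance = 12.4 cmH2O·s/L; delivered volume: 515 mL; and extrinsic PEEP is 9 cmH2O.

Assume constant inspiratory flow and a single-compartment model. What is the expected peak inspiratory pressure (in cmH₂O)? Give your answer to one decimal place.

Flow: 28 L/min ÷ 60 = 0.4667 L/s.
Equation of motion (constant flow): PIP = Vt/C + R·V̇ + PEEP.
PIP = 515/52.0 + 12.4×0.4667 + 9 = 9.904 + 5.787 + 9 = 24.691 cmH2O.

24.7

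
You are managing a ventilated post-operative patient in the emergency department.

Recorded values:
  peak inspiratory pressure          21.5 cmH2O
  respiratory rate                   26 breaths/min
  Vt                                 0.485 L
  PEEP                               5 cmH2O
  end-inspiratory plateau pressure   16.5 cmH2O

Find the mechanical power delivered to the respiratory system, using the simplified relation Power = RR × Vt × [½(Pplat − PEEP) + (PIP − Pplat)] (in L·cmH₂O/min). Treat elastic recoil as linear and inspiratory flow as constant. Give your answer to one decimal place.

Per-breath work = Vt × [½(Pplat−PEEP) + (PIP−Pplat)] = 0.485 × [0.5×11.5 + 5.0] = 0.485 × 10.75 = 5.214 L·cmH2O.
Power = 26 × 5.214 = 135.56 L·cmH2O/min.

135.6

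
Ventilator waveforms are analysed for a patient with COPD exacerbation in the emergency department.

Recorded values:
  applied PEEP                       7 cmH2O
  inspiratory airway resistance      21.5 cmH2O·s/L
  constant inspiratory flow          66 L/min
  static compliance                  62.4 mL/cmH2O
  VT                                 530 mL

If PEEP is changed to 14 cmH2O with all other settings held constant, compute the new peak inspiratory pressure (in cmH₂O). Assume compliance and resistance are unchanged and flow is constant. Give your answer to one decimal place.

Flow: 66 L/min ÷ 60 = 1.1 L/s.
PIP = Vt/C + R·V̇ + PEEP (constant-flow equation of motion).
Only the baseline term changes: ΔPIP = ΔPEEP = 14 − 7 = 7.0 cmH2O.
Original PIP = 530/62.4 + 21.5×1.1 + 7 = 39.144 cmH2O; new PIP = 39.144 + (7.0) = 46.144 cmH2O.

46.1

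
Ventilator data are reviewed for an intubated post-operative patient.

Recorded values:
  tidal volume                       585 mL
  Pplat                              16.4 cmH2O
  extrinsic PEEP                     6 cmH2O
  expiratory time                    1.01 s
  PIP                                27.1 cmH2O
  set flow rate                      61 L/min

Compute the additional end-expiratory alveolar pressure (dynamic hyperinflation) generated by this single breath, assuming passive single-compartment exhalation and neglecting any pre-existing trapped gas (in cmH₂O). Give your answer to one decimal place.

1.9

Flow: 61 L/min ÷ 60 = 1.0167 L/s.
R = (PIP − Pplat)/V̇ = (27.1 − 16.4) / 1.0167 = 10.7/1.0167 = 10.524 cmH2O·s/L.
C = Vt/(Pplat − PEEP) = 585.0 / (16.4 − 6) = 585.0/10.4 = 56.25 mL/cmH2O.
τ = R × C = 10.524 × 0.05625 L/cmH2O = 0.592 s.
Fraction remaining = e^(−Te/τ) = e^(−1.01/0.592) = 0.1816; trapped volume = 585.0 × 0.1816 = 106.24 mL.
Additional alveolar pressure from trapping ≈ V_trapped / C = 106.24 / 56.25 = 1.889 cmH2O.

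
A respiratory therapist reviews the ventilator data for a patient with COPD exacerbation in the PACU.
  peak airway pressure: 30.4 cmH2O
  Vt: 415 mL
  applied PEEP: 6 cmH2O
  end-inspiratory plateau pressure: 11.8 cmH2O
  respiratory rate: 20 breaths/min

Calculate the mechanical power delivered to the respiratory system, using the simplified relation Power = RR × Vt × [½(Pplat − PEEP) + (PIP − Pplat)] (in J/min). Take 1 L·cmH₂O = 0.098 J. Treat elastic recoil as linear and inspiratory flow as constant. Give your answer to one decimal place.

Per-breath work = Vt × [½(Pplat−PEEP) + (PIP−Pplat)] = 0.415 × [0.5×5.8 + 18.6] = 0.415 × 21.5 = 8.923 L·cmH2O.
Power = 20 × 8.923 = 178.46 L·cmH2O/min.
× 0.098 J/(L·cmH2O) → 17.489 J/min.

17.5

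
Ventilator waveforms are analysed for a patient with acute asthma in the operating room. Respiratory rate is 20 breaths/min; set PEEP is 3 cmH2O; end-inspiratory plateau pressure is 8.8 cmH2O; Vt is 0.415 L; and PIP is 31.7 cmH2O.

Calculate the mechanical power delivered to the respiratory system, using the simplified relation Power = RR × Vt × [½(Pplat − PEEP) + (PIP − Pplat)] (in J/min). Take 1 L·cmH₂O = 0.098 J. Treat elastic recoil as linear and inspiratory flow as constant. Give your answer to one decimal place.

21.0

Per-breath work = Vt × [½(Pplat−PEEP) + (PIP−Pplat)] = 0.415 × [0.5×5.8 + 22.9] = 0.415 × 25.8 = 10.707 L·cmH2O.
Power = 20 × 10.707 = 214.14 L·cmH2O/min.
× 0.098 J/(L·cmH2O) → 20.986 J/min.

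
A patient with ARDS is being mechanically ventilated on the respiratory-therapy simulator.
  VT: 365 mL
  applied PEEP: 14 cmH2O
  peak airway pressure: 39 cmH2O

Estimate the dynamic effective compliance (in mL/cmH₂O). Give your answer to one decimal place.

Dynamic compliance = Vt / (PIP − PEEP) = 365 / (39 − 14) = 365 / 25.0 = 14.6 mL/cmH2O.

14.6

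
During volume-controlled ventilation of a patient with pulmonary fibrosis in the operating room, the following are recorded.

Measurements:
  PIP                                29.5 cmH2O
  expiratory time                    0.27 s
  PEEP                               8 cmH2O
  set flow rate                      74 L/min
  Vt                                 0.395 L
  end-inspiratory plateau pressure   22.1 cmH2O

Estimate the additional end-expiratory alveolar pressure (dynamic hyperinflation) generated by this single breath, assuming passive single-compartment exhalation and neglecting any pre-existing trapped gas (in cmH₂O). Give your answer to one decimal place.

Flow: 74 L/min ÷ 60 = 1.2333 L/s.
R = (PIP − Pplat)/V̇ = (29.5 − 22.1) / 1.2333 = 7.4/1.2333 = 6.0 cmH2O·s/L.
C = Vt/(Pplat − PEEP) = 395.0 / (22.1 − 8) = 395.0/14.1 = 28.014 mL/cmH2O.
τ = R × C = 6.0 × 0.02801 L/cmH2O = 0.1681 s.
Fraction remaining = e^(−Te/τ) = e^(−0.27/0.1681) = 0.2007; trapped volume = 395.0 × 0.2007 = 79.277 mL.
Additional alveolar pressure from trapping ≈ V_trapped / C = 79.277 / 28.014 = 2.83 cmH2O.

2.8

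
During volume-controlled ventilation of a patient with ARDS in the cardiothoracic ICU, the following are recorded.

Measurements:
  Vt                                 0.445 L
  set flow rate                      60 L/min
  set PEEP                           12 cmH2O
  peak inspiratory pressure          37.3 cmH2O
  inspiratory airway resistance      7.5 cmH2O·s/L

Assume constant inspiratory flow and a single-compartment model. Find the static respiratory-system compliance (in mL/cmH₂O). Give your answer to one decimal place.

Flow: 60 L/min ÷ 60 = 1 L/s.
Equation of motion (constant flow): PIP = Vt/C + R·V̇ + PEEP.
Vt/C = PIP − R·V̇ − PEEP = 37.3 − 7.5×1 − 12 = 37.3 − 7.5 − 12 = 17.8 cmH2O.
C = Vt / 17.8 = 445 / 17.8 = 25.0 mL/cmH2O.

25.0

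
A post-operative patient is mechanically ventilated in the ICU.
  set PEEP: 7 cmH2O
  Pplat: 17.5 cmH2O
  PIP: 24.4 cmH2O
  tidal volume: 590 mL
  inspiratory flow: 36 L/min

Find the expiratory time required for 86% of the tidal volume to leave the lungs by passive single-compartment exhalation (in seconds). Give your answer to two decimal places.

Flow: 36 L/min ÷ 60 = 0.6 L/s.
R = (PIP − Pplat)/V̇ = (24.4 − 17.5) / 0.6 = 6.9/0.6 = 11.5 cmH2O·s/L.
C = Vt/(Pplat − PEEP) = 590.0 / (17.5 − 7) = 590.0/10.5 = 56.19 mL/cmH2O.
τ = R × C = 11.5 × 0.05619 L/cmH2O = 0.6462 s.
t = −τ·ln(1 − 0.86) = −0.6462·ln(0.14) = 1.271 s.

1.27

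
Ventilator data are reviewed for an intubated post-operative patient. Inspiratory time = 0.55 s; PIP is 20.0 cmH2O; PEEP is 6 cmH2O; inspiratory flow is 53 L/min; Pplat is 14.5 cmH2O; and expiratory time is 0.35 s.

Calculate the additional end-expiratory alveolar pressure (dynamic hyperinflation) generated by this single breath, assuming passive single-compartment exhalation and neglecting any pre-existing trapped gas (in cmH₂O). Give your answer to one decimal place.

3.2

Flow: 53 L/min ÷ 60 = 0.8833 L/s.
Vt = flow × Ti = 0.8833 L/s × 0.55 s × 1000 mL/L = 485.82 mL.
R = (PIP − Pplat)/V̇ = (20.0 − 14.5) / 0.8833 = 5.5/0.8833 = 6.227 cmH2O·s/L.
C = Vt/(Pplat − PEEP) = 485.82 / (14.5 − 6) = 485.82/8.5 = 57.155 mL/cmH2O.
τ = R × C = 6.227 × 0.05716 L/cmH2O = 0.3559 s.
Fraction remaining = e^(−Te/τ) = e^(−0.35/0.3559) = 0.374; trapped volume = 485.82 × 0.374 = 181.7 mL.
Additional alveolar pressure from trapping ≈ V_trapped / C = 181.7 / 57.155 = 3.179 cmH2O.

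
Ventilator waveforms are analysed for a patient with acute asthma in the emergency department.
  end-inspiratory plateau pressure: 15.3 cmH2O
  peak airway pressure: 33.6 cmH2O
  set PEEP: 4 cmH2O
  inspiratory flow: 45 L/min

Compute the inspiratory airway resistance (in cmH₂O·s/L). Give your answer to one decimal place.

24.4

Flow: 45 L/min ÷ 60 = 0.75 L/s.
Raw = (PIP − Pplat) / flow = (33.6 − 15.3) / 0.75 = 18.3 / 0.75 = 24.4 cmH2O·s/L.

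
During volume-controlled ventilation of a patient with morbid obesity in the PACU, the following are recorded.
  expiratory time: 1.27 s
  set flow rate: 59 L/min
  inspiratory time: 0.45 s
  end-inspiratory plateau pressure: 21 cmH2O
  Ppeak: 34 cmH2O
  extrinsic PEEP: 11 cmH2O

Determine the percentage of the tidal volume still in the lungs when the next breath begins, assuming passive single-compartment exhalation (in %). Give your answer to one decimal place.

11.4

Flow: 59 L/min ÷ 60 = 0.9833 L/s.
Vt = flow × Ti = 0.9833 L/s × 0.45 s × 1000 mL/L = 442.49 mL.
R = (PIP − Pplat)/V̇ = (34 − 21) / 0.9833 = 13.0/0.9833 = 13.221 cmH2O·s/L.
C = Vt/(Pplat − PEEP) = 442.49 / (21 − 11) = 442.49/10.0 = 44.249 mL/cmH2O.
τ = R × C = 13.221 × 0.04425 L/cmH2O = 0.585 s.
Fraction remaining at end-expiration = e^(−Te/τ) = e^(−1.27/0.585) = 0.1141 → 11.41%.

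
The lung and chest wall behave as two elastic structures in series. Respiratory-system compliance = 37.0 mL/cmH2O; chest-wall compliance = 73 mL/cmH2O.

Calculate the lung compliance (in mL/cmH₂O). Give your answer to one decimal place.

75.0

1/CL = 1/Crs − 1/Ccw.
1/CL = 1/37.0 − 1/73 = 0.01333.
CL = 75.019 mL/cmH2O.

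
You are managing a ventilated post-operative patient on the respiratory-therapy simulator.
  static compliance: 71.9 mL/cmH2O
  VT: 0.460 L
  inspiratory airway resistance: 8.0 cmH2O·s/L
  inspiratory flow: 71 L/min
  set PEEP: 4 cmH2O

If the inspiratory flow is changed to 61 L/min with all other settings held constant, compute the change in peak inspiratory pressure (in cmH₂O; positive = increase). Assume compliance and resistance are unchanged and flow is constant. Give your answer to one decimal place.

-1.3

Flow: 71 L/min ÷ 60 = 1.1833 L/s.
New flow: 61 L/min ÷ 60 = 1.0167 L/s.
PIP = Vt/C + R·V̇ + PEEP (constant-flow equation of motion).
Only the resistive term changes: ΔPIP = R × ΔV̇ = 8.0 × (1.0167 − 1.1833) = 8.0 × -0.1666 = -1.333 cmH2O.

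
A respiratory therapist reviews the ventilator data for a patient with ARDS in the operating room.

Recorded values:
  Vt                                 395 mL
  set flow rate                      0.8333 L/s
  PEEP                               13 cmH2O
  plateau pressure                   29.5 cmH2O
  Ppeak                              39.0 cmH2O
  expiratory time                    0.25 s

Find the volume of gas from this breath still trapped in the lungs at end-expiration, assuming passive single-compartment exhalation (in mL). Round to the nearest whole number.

R = (PIP − Pplat)/V̇ = (39.0 − 29.5) / 0.8333 = 9.5/0.8333 = 11.4 cmH2O·s/L.
C = Vt/(Pplat − PEEP) = 395.0 / (29.5 − 13) = 395.0/16.5 = 23.939 mL/cmH2O.
τ = R × C = 11.4 × 0.02394 L/cmH2O = 0.2729 s.
Fraction remaining = e^(−Te/τ) = e^(−0.25/0.2729) = 0.4001.
Trapped volume = 395.0 × 0.4001 = 158.04 mL.

158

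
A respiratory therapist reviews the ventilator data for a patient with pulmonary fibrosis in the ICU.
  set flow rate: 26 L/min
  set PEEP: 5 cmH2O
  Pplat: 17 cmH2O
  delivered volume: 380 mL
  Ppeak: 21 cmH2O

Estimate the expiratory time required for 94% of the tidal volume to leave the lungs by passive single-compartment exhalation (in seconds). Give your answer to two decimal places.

Flow: 26 L/min ÷ 60 = 0.4333 L/s.
R = (PIP − Pplat)/V̇ = (21 − 17) / 0.4333 = 4.0/0.4333 = 9.231 cmH2O·s/L.
C = Vt/(Pplat − PEEP) = 380.0 / (17 − 5) = 380.0/12.0 = 31.667 mL/cmH2O.
τ = R × C = 9.231 × 0.03167 L/cmH2O = 0.2923 s.
t = −τ·ln(1 − 0.94) = −0.2923·ln(0.06) = 0.8224 s.

0.82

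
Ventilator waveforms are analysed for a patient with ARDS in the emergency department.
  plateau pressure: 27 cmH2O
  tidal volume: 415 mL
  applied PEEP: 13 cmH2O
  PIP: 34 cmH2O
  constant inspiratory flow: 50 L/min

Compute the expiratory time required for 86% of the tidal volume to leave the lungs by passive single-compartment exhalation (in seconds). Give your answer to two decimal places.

Flow: 50 L/min ÷ 60 = 0.8333 L/s.
R = (PIP − Pplat)/V̇ = (34 − 27) / 0.8333 = 7.0/0.8333 = 8.4 cmH2O·s/L.
C = Vt/(Pplat − PEEP) = 415.0 / (27 − 13) = 415.0/14.0 = 29.643 mL/cmH2O.
τ = R × C = 8.4 × 0.02964 L/cmH2O = 0.249 s.
t = −τ·ln(1 − 0.86) = −0.249·ln(0.14) = 0.4896 s.

0.49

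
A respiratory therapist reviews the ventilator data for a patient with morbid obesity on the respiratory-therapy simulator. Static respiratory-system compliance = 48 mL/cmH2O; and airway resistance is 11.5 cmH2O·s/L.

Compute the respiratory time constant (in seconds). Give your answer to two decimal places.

0.55

τ = R × C = 11.5 × 48 mL/cmH2O = 11.5 × 0.048 L/cmH2O = 0.552 s.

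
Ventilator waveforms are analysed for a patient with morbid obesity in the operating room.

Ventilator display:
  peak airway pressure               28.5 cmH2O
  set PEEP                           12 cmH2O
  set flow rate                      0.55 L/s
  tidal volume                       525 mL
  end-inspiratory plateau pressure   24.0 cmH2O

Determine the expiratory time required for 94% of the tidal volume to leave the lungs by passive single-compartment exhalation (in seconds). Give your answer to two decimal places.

R = (PIP − Pplat)/V̇ = (28.5 − 24.0) / 0.55 = 4.5/0.55 = 8.182 cmH2O·s/L.
C = Vt/(Pplat − PEEP) = 525.0 / (24.0 − 12) = 525.0/12.0 = 43.75 mL/cmH2O.
τ = R × C = 8.182 × 0.04375 L/cmH2O = 0.358 s.
t = −τ·ln(1 − 0.94) = −0.358·ln(0.06) = 1.007 s.

1.01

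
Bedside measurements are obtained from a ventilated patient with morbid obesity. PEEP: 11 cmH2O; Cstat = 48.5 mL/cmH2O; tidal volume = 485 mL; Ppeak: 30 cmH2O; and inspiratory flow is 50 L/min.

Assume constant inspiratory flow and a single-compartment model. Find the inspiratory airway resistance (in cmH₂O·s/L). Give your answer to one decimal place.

Flow: 50 L/min ÷ 60 = 0.8333 L/s.
Equation of motion (constant flow): PIP = Vt/C + R·V̇ + PEEP.
R·V̇ = PIP − Vt/C − PEEP = 30 − 485/48.5 − 11 = 30 − 10.0 − 11 = 9.0 cmH2O.
R = 9.0 / 0.8333 = 10.8 cmH2O·s/L.

10.8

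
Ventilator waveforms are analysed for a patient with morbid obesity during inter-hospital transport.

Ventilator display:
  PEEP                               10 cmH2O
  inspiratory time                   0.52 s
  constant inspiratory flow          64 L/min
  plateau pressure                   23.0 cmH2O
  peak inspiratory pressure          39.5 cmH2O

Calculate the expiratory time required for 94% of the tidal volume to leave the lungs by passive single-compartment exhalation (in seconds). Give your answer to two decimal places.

Flow: 64 L/min ÷ 60 = 1.0667 L/s.
Vt = flow × Ti = 1.0667 L/s × 0.52 s × 1000 mL/L = 554.68 mL.
R = (PIP − Pplat)/V̇ = (39.5 − 23.0) / 1.0667 = 16.5/1.0667 = 15.468 cmH2O·s/L.
C = Vt/(Pplat − PEEP) = 554.68 / (23.0 − 10) = 554.68/13.0 = 42.668 mL/cmH2O.
τ = R × C = 15.468 × 0.04267 L/cmH2O = 0.66 s.
t = −τ·ln(1 − 0.94) = −0.66·ln(0.06) = 1.857 s.

1.86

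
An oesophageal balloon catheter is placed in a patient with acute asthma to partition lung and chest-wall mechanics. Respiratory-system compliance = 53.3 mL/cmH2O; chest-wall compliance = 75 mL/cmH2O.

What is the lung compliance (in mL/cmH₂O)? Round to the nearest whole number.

184

1/CL = 1/Crs − 1/Ccw.
1/CL = 1/53.3 − 1/75 = 0.005428.
CL = 184.23 mL/cmH2O.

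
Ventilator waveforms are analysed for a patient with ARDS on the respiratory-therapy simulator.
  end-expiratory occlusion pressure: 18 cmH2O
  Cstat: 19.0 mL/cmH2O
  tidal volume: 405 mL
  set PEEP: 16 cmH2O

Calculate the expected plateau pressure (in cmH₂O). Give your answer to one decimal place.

39.3

End-expiratory occlusion gives total PEEP = 18 cmH2O (intrinsic PEEP = 18 − 16 = 2). Use total PEEP for the elastic gradient.
Pplat = PEEPtotal + Vt / Cstat = 18 + 405 / 19.0 = 18 + 21.316 = 39.316 cmH2O.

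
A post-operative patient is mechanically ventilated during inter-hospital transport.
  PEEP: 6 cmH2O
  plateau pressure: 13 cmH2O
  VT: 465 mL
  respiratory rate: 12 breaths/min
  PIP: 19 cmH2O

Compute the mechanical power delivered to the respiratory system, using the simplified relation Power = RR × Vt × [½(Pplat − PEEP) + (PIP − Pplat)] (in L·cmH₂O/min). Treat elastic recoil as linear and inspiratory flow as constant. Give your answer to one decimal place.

Per-breath work = Vt × [½(Pplat−PEEP) + (PIP−Pplat)] = 0.465 × [0.5×7.0 + 6.0] = 0.465 × 9.5 = 4.418 L·cmH2O.
Power = 12 × 4.418 = 53.016 L·cmH2O/min.

53.0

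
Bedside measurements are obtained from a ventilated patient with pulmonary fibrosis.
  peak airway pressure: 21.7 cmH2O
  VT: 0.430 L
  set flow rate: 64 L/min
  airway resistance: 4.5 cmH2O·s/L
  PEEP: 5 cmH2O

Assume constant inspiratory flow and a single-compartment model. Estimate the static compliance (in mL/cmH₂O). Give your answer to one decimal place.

Flow: 64 L/min ÷ 60 = 1.0667 L/s.
Equation of motion (constant flow): PIP = Vt/C + R·V̇ + PEEP.
Vt/C = PIP − R·V̇ − PEEP = 21.7 − 4.5×1.0667 − 5 = 21.7 − 4.8 − 5 = 11.9 cmH2O.
C = Vt / 11.9 = 430 / 11.9 = 36.134 mL/cmH2O.

36.1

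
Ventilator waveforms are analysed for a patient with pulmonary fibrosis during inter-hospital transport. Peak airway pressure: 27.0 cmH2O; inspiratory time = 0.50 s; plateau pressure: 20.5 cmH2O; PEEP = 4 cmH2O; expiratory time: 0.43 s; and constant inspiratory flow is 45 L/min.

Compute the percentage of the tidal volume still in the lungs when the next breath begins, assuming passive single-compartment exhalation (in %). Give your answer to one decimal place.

Flow: 45 L/min ÷ 60 = 0.75 L/s.
Vt = flow × Ti = 0.75 L/s × 0.50 s × 1000 mL/L = 375.0 mL.
R = (PIP − Pplat)/V̇ = (27.0 − 20.5) / 0.75 = 6.5/0.75 = 8.667 cmH2O·s/L.
C = Vt/(Pplat − PEEP) = 375.0 / (20.5 − 4) = 375.0/16.5 = 22.727 mL/cmH2O.
τ = R × C = 8.667 × 0.02273 L/cmH2O = 0.197 s.
Fraction remaining at end-expiration = e^(−Te/τ) = e^(−0.43/0.197) = 0.1127 → 11.27%.

11.3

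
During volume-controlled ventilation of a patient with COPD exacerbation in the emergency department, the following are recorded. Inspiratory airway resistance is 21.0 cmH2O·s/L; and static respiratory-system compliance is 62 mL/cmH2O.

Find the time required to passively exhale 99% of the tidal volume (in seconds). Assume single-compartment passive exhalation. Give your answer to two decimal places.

6.00

τ = R × C = 21.0 × 62 mL/cmH2O = 21.0 × 0.062 L/cmH2O = 1.302 s.
Exhaled fraction f = 1 − e^(−t/τ) → t = −τ·ln(1 − f) = −1.302·ln(0.01) = 5.996 s.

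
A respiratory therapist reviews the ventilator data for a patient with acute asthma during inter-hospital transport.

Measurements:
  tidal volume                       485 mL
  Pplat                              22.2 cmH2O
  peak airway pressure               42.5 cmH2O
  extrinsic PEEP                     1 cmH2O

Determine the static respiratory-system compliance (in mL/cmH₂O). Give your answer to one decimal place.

22.9

Cstat = Vt / (Pplat − PEEP) = 485 / (22.2 − 1) = 485 / 21.2 = 22.877 mL/cmH2O.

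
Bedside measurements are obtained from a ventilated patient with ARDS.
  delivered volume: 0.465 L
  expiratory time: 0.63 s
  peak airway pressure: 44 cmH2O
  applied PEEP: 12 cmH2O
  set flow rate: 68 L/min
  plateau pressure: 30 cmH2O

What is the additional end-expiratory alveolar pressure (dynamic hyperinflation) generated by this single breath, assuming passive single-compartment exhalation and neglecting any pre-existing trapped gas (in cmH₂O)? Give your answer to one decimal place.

2.5

Flow: 68 L/min ÷ 60 = 1.1333 L/s.
R = (PIP − Pplat)/V̇ = (44 − 30) / 1.1333 = 14.0/1.1333 = 12.353 cmH2O·s/L.
C = Vt/(Pplat − PEEP) = 465.0 / (30 − 12) = 465.0/18.0 = 25.833 mL/cmH2O.
τ = R × C = 12.353 × 0.02583 L/cmH2O = 0.3191 s.
Fraction remaining = e^(−Te/τ) = e^(−0.63/0.3191) = 0.1389; trapped volume = 465.0 × 0.1389 = 64.589 mL.
Additional alveolar pressure from trapping ≈ V_trapped / C = 64.589 / 25.833 = 2.5 cmH2O.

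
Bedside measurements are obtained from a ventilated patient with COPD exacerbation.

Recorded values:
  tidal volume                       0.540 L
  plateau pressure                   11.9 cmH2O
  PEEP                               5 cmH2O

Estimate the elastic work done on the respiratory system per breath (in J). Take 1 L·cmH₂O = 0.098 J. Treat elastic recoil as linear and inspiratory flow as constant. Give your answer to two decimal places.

0.18

Elastic work ≈ ½ × (Pplat − PEEP) × Vt = 0.5 × (11.9 − 5) × 0.540 L = 0.5 × 6.9 × 0.540 = 1.863 L·cmH2O.
× 0.098 J/(L·cmH2O) → 0.1826 J.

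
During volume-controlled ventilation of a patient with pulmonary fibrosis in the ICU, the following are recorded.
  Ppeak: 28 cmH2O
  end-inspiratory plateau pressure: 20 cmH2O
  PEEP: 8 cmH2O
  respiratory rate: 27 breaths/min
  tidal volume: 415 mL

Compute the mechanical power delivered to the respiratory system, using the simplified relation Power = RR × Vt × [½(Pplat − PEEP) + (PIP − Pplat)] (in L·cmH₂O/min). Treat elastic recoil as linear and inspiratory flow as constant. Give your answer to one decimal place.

Per-breath work = Vt × [½(Pplat−PEEP) + (PIP−Pplat)] = 0.415 × [0.5×12.0 + 8.0] = 0.415 × 14.0 = 5.81 L·cmH2O.
Power = 27 × 5.81 = 156.87 L·cmH2O/min.

156.9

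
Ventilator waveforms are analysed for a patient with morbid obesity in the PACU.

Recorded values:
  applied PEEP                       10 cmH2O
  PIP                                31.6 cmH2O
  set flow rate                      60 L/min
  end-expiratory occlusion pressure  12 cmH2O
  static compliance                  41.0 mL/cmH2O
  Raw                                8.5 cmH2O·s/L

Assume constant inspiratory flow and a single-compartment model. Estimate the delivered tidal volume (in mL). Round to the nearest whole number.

Flow: 60 L/min ÷ 60 = 1 L/s.
Total PEEP = 12 cmH2O (set 10 + intrinsic 2); this is the baseline alveolar pressure.
Equation of motion (constant flow): PIP = Vt/C + R·V̇ + PEEP.
Vt/C = PIP − R·V̇ − PEEP = 31.6 − 8.5 − 12 = 11.1 cmH2O.
Vt = C × 11.1 = 41.0 × 11.1 = 455.1 mL.

455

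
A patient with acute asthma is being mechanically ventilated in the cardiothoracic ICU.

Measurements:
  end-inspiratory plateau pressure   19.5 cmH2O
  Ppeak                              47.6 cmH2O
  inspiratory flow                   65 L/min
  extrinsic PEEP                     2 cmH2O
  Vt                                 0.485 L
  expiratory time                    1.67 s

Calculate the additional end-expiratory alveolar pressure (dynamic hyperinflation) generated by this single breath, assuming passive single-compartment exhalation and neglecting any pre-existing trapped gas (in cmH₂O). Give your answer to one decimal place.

Flow: 65 L/min ÷ 60 = 1.0833 L/s.
R = (PIP − Pplat)/V̇ = (47.6 − 19.5) / 1.0833 = 28.1/1.0833 = 25.939 cmH2O·s/L.
C = Vt/(Pplat − PEEP) = 485.0 / (19.5 − 2) = 485.0/17.5 = 27.714 mL/cmH2O.
τ = R × C = 25.939 × 0.02771 L/cmH2O = 0.7188 s.
Fraction remaining = e^(−Te/τ) = e^(−1.67/0.7188) = 0.09795; trapped volume = 485.0 × 0.09795 = 47.506 mL.
Additional alveolar pressure from trapping ≈ V_trapped / C = 47.506 / 27.714 = 1.714 cmH2O.

1.7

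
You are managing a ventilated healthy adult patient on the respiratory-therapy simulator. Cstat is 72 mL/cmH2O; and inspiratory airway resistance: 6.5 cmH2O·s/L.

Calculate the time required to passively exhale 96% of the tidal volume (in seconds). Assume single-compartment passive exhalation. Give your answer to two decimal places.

τ = R × C = 6.5 × 72 mL/cmH2O = 6.5 × 0.072 L/cmH2O = 0.468 s.
Exhaled fraction f = 1 − e^(−t/τ) → t = −τ·ln(1 − f) = −0.468·ln(0.04) = 1.506 s.

1.51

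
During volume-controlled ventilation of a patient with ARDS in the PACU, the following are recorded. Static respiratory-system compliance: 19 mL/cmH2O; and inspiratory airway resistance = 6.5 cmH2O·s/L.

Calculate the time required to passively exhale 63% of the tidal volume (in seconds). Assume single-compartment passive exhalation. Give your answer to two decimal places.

τ = R × C = 6.5 × 19 mL/cmH2O = 6.5 × 0.019 L/cmH2O = 0.1235 s.
Exhaled fraction f = 1 − e^(−t/τ) → t = −τ·ln(1 − f) = −0.1235·ln(0.37) = 0.1228 s.

0.12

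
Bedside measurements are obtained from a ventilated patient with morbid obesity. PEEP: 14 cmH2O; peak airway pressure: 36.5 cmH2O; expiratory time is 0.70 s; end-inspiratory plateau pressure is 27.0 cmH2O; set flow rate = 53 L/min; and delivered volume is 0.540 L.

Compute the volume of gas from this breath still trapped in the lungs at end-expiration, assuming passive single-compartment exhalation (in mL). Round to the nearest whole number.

Flow: 53 L/min ÷ 60 = 0.8833 L/s.
R = (PIP − Pplat)/V̇ = (36.5 − 27.0) / 0.8833 = 9.5/0.8833 = 10.755 cmH2O·s/L.
C = Vt/(Pplat − PEEP) = 540.0 / (27.0 − 14) = 540.0/13.0 = 41.538 mL/cmH2O.
τ = R × C = 10.755 × 0.04154 L/cmH2O = 0.4468 s.
Fraction remaining = e^(−Te/τ) = e^(−0.70/0.4468) = 0.2087.
Trapped volume = 540.0 × 0.2087 = 112.7 mL.

113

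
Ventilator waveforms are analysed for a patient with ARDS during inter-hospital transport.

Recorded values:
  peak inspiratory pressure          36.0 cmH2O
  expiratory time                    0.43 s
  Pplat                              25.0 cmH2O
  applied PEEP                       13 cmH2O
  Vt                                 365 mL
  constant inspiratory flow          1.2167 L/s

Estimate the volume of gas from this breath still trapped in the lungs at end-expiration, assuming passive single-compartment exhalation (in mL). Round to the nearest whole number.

R = (PIP − Pplat)/V̇ = (36.0 − 25.0) / 1.2167 = 11.0/1.2167 = 9.041 cmH2O·s/L.
C = Vt/(Pplat − PEEP) = 365.0 / (25.0 − 13) = 365.0/12.0 = 30.417 mL/cmH2O.
τ = R × C = 9.041 × 0.03042 L/cmH2O = 0.275 s.
Fraction remaining = e^(−Te/τ) = e^(−0.43/0.275) = 0.2094.
Trapped volume = 365.0 × 0.2094 = 76.431 mL.

76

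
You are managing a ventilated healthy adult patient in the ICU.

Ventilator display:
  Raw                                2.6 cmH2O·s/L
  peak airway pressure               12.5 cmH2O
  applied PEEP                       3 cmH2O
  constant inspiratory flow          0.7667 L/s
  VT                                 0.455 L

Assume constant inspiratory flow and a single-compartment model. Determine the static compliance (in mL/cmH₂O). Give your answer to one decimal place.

Equation of motion (constant flow): PIP = Vt/C + R·V̇ + PEEP.
Vt/C = PIP − R·V̇ − PEEP = 12.5 − 2.6×0.7667 − 3 = 12.5 − 1.993 − 3 = 7.507 cmH2O.
C = Vt / 7.507 = 455 / 7.507 = 60.61 mL/cmH2O.

60.6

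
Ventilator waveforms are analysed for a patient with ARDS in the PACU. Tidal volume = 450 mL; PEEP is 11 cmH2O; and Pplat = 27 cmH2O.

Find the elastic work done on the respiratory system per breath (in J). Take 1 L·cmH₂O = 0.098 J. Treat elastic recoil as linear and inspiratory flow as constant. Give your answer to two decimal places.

0.35

Elastic work ≈ ½ × (Pplat − PEEP) × Vt = 0.5 × (27 − 11) × 0.450 L = 0.5 × 16.0 × 0.450 = 3.6 L·cmH2O.
× 0.098 J/(L·cmH2O) → 0.3528 J.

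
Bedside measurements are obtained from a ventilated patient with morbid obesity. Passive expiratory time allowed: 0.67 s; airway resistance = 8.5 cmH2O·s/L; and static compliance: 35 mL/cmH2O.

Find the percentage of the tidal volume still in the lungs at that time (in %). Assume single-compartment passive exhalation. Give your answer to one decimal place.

τ = R × C = 8.5 × 35 mL/cmH2O = 8.5 × 0.035 L/cmH2O = 0.2975 s.
Passive exhalation: V(t)/V₀ = e^(−t/τ) = e^(−0.67/0.2975) = 0.1052.
Fraction remaining = 0.1052 → 10.52%.

10.5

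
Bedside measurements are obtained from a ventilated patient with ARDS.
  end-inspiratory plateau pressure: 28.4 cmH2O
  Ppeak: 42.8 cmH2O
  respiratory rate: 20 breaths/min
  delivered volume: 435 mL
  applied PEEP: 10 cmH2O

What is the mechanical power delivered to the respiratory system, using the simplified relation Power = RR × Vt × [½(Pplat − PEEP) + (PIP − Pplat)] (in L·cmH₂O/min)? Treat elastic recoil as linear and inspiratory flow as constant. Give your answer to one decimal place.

205.3

Per-breath work = Vt × [½(Pplat−PEEP) + (PIP−Pplat)] = 0.435 × [0.5×18.4 + 14.4] = 0.435 × 23.6 = 10.266 L·cmH2O.
Power = 20 × 10.266 = 205.32 L·cmH2O/min.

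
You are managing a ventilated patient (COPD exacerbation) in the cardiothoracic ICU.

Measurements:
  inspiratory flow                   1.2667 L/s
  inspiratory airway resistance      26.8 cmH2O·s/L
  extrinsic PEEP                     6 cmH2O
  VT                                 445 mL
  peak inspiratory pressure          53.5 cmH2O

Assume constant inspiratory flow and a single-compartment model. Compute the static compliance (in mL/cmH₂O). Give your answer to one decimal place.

32.8

Equation of motion (constant flow): PIP = Vt/C + R·V̇ + PEEP.
Vt/C = PIP − R·V̇ − PEEP = 53.5 − 26.8×1.2667 − 6 = 53.5 − 33.948 − 6 = 13.552 cmH2O.
C = Vt / 13.552 = 445 / 13.552 = 32.836 mL/cmH2O.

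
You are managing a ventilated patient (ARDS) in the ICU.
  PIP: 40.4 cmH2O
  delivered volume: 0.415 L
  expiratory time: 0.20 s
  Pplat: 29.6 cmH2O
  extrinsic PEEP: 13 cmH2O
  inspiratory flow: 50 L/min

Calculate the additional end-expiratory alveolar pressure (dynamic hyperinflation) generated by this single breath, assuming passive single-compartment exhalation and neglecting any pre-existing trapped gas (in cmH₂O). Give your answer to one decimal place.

9.0

Flow: 50 L/min ÷ 60 = 0.8333 L/s.
R = (PIP − Pplat)/V̇ = (40.4 − 29.6) / 0.8333 = 10.8/0.8333 = 12.961 cmH2O·s/L.
C = Vt/(Pplat − PEEP) = 415.0 / (29.6 − 13) = 415.0/16.6 = 25.0 mL/cmH2O.
τ = R × C = 12.961 × 0.025 L/cmH2O = 0.324 s.
Fraction remaining = e^(−Te/τ) = e^(−0.20/0.324) = 0.5394; trapped volume = 415.0 × 0.5394 = 223.85 mL.
Additional alveolar pressure from trapping ≈ V_trapped / C = 223.85 / 25.0 = 8.954 cmH2O.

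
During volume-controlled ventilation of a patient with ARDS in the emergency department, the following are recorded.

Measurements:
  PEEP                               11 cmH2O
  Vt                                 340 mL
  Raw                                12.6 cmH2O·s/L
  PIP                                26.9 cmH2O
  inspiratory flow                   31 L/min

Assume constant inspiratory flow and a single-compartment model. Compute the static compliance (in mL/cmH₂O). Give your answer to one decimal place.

Flow: 31 L/min ÷ 60 = 0.5167 L/s.
Equation of motion (constant flow): PIP = Vt/C + R·V̇ + PEEP.
Vt/C = PIP − R·V̇ − PEEP = 26.9 − 12.6×0.5167 − 11 = 26.9 − 6.51 − 11 = 9.39 cmH2O.
C = Vt / 9.39 = 340 / 9.39 = 36.209 mL/cmH2O.

36.2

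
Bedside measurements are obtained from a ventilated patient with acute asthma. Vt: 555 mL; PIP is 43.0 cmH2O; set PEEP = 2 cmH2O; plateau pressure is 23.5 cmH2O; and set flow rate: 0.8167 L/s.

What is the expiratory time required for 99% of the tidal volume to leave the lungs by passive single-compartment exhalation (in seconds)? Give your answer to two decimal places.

2.84

R = (PIP − Pplat)/V̇ = (43.0 − 23.5) / 0.8167 = 19.5/0.8167 = 23.877 cmH2O·s/L.
C = Vt/(Pplat − PEEP) = 555.0 / (23.5 − 2) = 555.0/21.5 = 25.814 mL/cmH2O.
τ = R × C = 23.877 × 0.02581 L/cmH2O = 0.6163 s.
t = −τ·ln(1 − 0.99) = −0.6163·ln(0.01) = 2.838 s.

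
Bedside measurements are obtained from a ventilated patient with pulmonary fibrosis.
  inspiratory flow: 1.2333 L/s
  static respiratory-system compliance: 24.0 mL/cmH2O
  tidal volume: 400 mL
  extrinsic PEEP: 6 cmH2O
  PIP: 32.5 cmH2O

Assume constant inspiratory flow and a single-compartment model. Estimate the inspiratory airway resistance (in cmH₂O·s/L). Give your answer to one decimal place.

Equation of motion (constant flow): PIP = Vt/C + R·V̇ + PEEP.
R·V̇ = PIP − Vt/C − PEEP = 32.5 − 400/24.0 − 6 = 32.5 − 16.667 − 6 = 9.833 cmH2O.
R = 9.833 / 1.2333 = 7.973 cmH2O·s/L.

8.0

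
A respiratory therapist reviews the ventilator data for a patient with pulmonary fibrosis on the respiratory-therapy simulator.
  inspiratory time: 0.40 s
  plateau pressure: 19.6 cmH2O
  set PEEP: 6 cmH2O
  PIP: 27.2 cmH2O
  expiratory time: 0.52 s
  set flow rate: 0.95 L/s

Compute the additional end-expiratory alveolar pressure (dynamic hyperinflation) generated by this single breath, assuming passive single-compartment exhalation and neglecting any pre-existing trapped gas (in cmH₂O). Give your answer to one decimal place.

Vt = flow × Ti = 0.95 L/s × 0.40 s × 1000 mL/L = 380.0 mL.
R = (PIP − Pplat)/V̇ = (27.2 − 19.6) / 0.95 = 7.6/0.95 = 8.0 cmH2O·s/L.
C = Vt/(Pplat − PEEP) = 380.0 / (19.6 − 6) = 380.0/13.6 = 27.941 mL/cmH2O.
τ = R × C = 8.0 × 0.02794 L/cmH2O = 0.2235 s.
Fraction remaining = e^(−Te/τ) = e^(−0.52/0.2235) = 0.09762; trapped volume = 380.0 × 0.09762 = 37.096 mL.
Additional alveolar pressure from trapping ≈ V_trapped / C = 37.096 / 27.941 = 1.328 cmH2O.

1.3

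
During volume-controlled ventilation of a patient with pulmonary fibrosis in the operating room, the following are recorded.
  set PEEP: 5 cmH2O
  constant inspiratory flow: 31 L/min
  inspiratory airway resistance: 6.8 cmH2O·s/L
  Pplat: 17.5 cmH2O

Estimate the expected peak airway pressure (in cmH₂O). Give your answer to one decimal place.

Flow: 31 L/min ÷ 60 = 0.5167 L/s.
PIP = Pplat + Raw × flow = 17.5 + 6.8 × 0.5167 = 17.5 + 3.514 = 21.014 cmH2O.

21.0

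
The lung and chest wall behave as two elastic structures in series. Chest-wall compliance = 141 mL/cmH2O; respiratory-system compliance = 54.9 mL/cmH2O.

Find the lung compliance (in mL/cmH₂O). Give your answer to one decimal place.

1/CL = 1/Crs − 1/Ccw.
1/CL = 1/54.9 − 1/141 = 0.01112.
CL = 89.928 mL/cmH2O.

89.9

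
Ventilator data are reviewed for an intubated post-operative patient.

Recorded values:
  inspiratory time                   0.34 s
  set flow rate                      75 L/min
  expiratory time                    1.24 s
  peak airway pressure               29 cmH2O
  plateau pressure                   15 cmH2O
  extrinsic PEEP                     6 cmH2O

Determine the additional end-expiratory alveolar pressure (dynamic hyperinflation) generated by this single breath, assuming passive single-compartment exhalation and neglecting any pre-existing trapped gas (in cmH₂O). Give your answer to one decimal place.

0.9

Flow: 75 L/min ÷ 60 = 1.25 L/s.
Vt = flow × Ti = 1.25 L/s × 0.34 s × 1000 mL/L = 425.0 mL.
R = (PIP − Pplat)/V̇ = (29 − 15) / 1.25 = 14.0/1.25 = 11.2 cmH2O·s/L.
C = Vt/(Pplat − PEEP) = 425.0 / (15 − 6) = 425.0/9.0 = 47.222 mL/cmH2O.
τ = R × C = 11.2 × 0.04722 L/cmH2O = 0.5289 s.
Fraction remaining = e^(−Te/τ) = e^(−1.24/0.5289) = 0.0959; trapped volume = 425.0 × 0.0959 = 40.758 mL.
Additional alveolar pressure from trapping ≈ V_trapped / C = 40.758 / 47.222 = 0.8631 cmH2O.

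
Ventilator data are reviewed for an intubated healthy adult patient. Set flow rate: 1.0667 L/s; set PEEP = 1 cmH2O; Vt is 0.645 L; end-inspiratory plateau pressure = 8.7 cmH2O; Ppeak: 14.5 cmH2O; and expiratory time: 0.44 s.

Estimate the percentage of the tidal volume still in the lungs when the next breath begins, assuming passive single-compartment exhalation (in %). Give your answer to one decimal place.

38.1

R = (PIP − Pplat)/V̇ = (14.5 − 8.7) / 1.0667 = 5.8/1.0667 = 5.437 cmH2O·s/L.
C = Vt/(Pplat − PEEP) = 645.0 / (8.7 − 1) = 645.0/7.7 = 83.766 mL/cmH2O.
τ = R × C = 5.437 × 0.08377 L/cmH2O = 0.4555 s.
Fraction remaining at end-expiration = e^(−Te/τ) = e^(−0.44/0.4555) = 0.3806 → 38.06%.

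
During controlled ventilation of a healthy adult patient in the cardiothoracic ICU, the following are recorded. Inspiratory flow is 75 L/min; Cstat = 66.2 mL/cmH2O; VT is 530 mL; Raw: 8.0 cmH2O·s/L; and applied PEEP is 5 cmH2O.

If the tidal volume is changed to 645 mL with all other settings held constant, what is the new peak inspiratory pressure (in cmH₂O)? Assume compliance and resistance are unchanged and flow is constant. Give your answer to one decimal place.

24.7

Flow: 75 L/min ÷ 60 = 1.25 L/s.
PIP = Vt/C + R·V̇ + PEEP (constant-flow equation of motion).
Only the elastic term changes: ΔPIP = ΔVt / C = (645 − 530) / 66.2 = 1.737 cmH2O.
Original PIP = 530/66.2 + 8.0×1.25 + 5 = 23.006 cmH2O; new PIP = 23.006 + (1.737) = 24.743 cmH2O.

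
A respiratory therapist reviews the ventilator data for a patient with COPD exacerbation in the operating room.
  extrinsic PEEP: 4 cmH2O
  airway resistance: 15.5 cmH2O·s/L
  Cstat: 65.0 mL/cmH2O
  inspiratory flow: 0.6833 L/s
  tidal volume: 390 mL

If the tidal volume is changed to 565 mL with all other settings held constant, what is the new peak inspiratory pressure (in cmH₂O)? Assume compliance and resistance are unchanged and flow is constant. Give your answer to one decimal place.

23.3

PIP = Vt/C + R·V̇ + PEEP (constant-flow equation of motion).
Only the elastic term changes: ΔPIP = ΔVt / C = (565 − 390) / 65.0 = 2.692 cmH2O.
Original PIP = 390/65.0 + 15.5×0.6833 + 4 = 20.591 cmH2O; new PIP = 20.591 + (2.692) = 23.283 cmH2O.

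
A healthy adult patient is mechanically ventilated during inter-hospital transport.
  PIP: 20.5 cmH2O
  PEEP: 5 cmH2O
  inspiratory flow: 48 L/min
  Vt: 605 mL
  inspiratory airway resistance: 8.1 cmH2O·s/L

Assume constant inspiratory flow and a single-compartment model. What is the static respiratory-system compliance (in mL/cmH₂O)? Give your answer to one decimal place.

Flow: 48 L/min ÷ 60 = 0.8 L/s.
Equation of motion (constant flow): PIP = Vt/C + R·V̇ + PEEP.
Vt/C = PIP − R·V̇ − PEEP = 20.5 − 8.1×0.8 − 5 = 20.5 − 6.48 − 5 = 9.02 cmH2O.
C = Vt / 9.02 = 605 / 9.02 = 67.073 mL/cmH2O.

67.1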